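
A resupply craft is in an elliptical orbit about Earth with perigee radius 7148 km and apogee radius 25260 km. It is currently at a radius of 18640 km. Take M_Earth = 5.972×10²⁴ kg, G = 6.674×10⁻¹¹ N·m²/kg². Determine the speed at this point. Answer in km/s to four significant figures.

v ≈ 4.262 km/s

μ = GM = 6.674×10⁻¹¹ × 5.972×10²⁴ = 3.986×10¹⁴ m³/s².
Semi-major axis a = (r_p + r_a)/2 = 16204 km = 1.620×10⁷ m.
Vis-viva: v² = μ(2/r − 1/a) = 3.986×10¹⁴ × (1.073×10⁻⁷ − 6.171×10⁻⁸) = 1.817×10⁷ m²/s².
v = 4262 m/s = 4.262 km/s.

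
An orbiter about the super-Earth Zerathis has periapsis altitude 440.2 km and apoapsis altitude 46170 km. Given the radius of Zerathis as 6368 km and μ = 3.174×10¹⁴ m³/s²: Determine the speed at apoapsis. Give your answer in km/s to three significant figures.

v ≈ 1.18 km/s

r_p = 6368 + 440.2 = 6808.2 km = 6.8082×10⁶ m.
r_a = 6368 + 46170 = 52538 km = 5.2538×10⁷ m.
Semi-major axis a = (r_p + r_a)/2 = 29673 km = 2.967×10⁷ m.
Vis-viva: v² = μ(2/r − 1/a) = 3.174×10¹⁴ × (3.807×10⁻⁸ − 3.370×10⁻⁸) = 1.386×10⁶ m²/s².
v = 1177 m/s = 1.177 km/s.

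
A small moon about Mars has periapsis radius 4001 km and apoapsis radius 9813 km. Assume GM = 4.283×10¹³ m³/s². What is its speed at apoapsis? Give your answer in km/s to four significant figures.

v ≈ 1.590 km/s

Semi-major axis a = (r_p + r_a)/2 = 6907.0 km = 6.907×10⁶ m.
Vis-viva: v² = μ(2/r − 1/a) = 4.283×10¹³ × (2.038×10⁻⁷ − 1.448×10⁻⁷) = 2.528×10⁶ m²/s².
v = 1590 m/s = 1.590 km/s.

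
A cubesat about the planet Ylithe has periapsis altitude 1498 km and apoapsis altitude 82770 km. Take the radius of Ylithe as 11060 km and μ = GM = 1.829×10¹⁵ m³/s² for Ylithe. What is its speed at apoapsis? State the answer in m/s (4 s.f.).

r_p = 11060 + 1498 = 12558 km = 1.2558×10⁷ m.
r_a = 11060 + 82770 = 93830 km = 9.3830×10⁷ m.
Semi-major axis a = (r_p + r_a)/2 = 53194 km = 5.319×10⁷ m.
Vis-viva: v² = μ(2/r − 1/a) = 1.829×10¹⁵ × (2.132×10⁻⁸ − 1.880×10⁻⁸) = 4.602×10⁶ m²/s².
v = 2145 m/s.

v ≈ 2145 m/s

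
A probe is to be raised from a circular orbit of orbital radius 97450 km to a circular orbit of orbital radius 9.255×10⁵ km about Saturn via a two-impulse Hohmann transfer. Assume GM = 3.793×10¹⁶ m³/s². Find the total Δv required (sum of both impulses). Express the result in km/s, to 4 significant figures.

Δv_total ≈ 10.42 km/s

r₁ = 97450 km = 9.745×10⁷ m.
r₂ = 9.255×10⁵ km = 9.255×10⁸ m.
Transfer ellipse a_t = (r₁ + r₂)/2 = 5.115×10⁸ m.
At r₁: circular v_c1 = √(μ/r₁) = 19730 m/s; transfer-perikrone v_p = √[μ(2/r₁ − 1/a_t)] = 26540 m/s.
Δv₁ = v_p − v_c1 = 6810 m/s.
At r₂: circular v_c2 = √(μ/r₂) = 6402 m/s; transfer-apokrone v_a = √[μ(2/r₂ − 1/a_t)] = 2794 m/s.
Δv₂ = v_c2 − v_a = 3607 m/s.
Total Δv = Δv₁ + Δv₂ = 10420 m/s = 10.42 km/s.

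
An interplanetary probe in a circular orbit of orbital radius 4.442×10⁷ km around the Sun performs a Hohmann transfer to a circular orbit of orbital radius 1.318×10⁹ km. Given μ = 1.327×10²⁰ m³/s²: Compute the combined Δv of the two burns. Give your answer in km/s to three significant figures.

r₁ = 4.442×10⁷ km = 4.442×10¹⁰ m.
r₂ = 1.318×10⁹ km = 1.318×10¹² m.
Transfer ellipse a_t = (r₁ + r₂)/2 = 6.812×10¹¹ m.
At r₁: circular v_c1 = √(μ/r₁) = 54660 m/s; transfer-perihelion v_p = √[μ(2/r₁ − 1/a_t)] = 76030 m/s.
Δv₁ = v_p − v_c1 = 21370 m/s.
At r₂: circular v_c2 = √(μ/r₂) = 10030 m/s; transfer-aphelion v_a = √[μ(2/r₂ − 1/a_t)] = 2562 m/s.
Δv₂ = v_c2 − v_a = 7472 m/s.
Total Δv = Δv₁ + Δv₂ = 28840 m/s = 28.84 km/s.

Δv_total ≈ 28.8 km/s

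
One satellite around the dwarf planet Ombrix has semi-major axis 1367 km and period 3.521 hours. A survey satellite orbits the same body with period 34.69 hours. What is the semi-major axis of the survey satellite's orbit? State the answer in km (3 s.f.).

Kepler's third law: a³ ∝ T², so a₂ = a₁ (T₂/T₁)^(2/3).
T₂/T₁ = 9.852, (T₂/T₁)^(2/3) = 4.596.
a₂ = 1367 × 4.596 = 6282 km.

a₂ ≈ 6280 km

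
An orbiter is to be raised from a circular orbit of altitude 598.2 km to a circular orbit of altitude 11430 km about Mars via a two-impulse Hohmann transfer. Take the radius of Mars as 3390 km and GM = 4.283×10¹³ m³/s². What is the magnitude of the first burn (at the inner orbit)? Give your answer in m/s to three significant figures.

r₁ = 3390 + 598.2 = 3988.2 km = 3.9882×10⁶ m.
r₂ = 3390 + 11430 = 14820 km = 1.4820×10⁷ m.
Transfer ellipse a_t = (r₁ + r₂)/2 = 9.404×10⁶ m.
At r₁: circular v_c1 = √(μ/r₁) = 3277 m/s; transfer-periapsis v_p = √[μ(2/r₁ − 1/a_t)] = 4114 m/s.
Δv₁ = v_p − v_c1 = 836.8 m/s.

Δv ≈ 837 m/s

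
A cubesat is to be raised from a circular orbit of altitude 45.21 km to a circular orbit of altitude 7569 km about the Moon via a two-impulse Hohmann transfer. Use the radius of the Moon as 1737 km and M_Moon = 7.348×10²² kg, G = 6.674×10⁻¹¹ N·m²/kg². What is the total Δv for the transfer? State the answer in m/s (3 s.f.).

μ = GM = 6.674×10⁻¹¹ × 7.348×10²² = 4.904×10¹² m³/s².
r₁ = 1737 + 45.21 = 1782.2 km = 1.7822×10⁶ m.
r₂ = 1737 + 7569 = 9306.0 km = 9.3060×10⁶ m.
Transfer ellipse a_t = (r₁ + r₂)/2 = 5.544×10⁶ m.
At r₁: circular v_c1 = √(μ/r₁) = 1659 m/s; transfer-perilune v_p = √[μ(2/r₁ − 1/a_t)] = 2149 m/s.
Δv₁ = v_p − v_c1 = 490.3 m/s.
At r₂: circular v_c2 = √(μ/r₂) = 725.9 m/s; transfer-apolune v_a = √[μ(2/r₂ − 1/a_t)] = 411.6 m/s.
Δv₂ = v_c2 − v_a = 314.3 m/s.
Total Δv = Δv₁ + Δv₂ = 804.7 m/s.

Δv_total ≈ 805 m/s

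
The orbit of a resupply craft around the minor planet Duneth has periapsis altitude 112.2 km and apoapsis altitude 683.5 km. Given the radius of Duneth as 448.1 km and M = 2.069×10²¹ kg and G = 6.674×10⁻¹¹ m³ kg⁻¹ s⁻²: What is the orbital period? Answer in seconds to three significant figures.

μ = GM = 6.674×10⁻¹¹ × 2.069×10²¹ = 1.381×10¹¹ m³/s².
r_p = 448.1 + 112.2 = 560.30 km = 5.6030×10⁵ m.
r_a = 448.1 + 683.5 = 1131.6 km = 1.1316×10⁶ m.
Semi-major axis a = (r_p + r_a)/2 = (560.30 + 1131.6)/2 = 845.95 km = 8.460×10⁵ m.
By Kepler's third law T = 2π√(a³/μ) = 2π × 2.094×10³ = 1.316×10⁴ s.

T ≈ 13200 seconds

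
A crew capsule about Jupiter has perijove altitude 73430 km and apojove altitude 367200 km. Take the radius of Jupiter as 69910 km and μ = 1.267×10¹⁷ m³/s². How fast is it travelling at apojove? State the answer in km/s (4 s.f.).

r_p = 69910 + 73430 = 143340 km = 1.4334×10⁸ m.
r_a = 69910 + 367200 = 437110 km = 4.3711×10⁸ m.
Semi-major axis a = (r_p + r_a)/2 = 2.9022×10⁵ km = 2.902×10⁸ m.
Vis-viva: v² = μ(2/r − 1/a) = 1.267×10¹⁷ × (4.576×10⁻⁹ − 3.446×10⁻⁹) = 1.432×10⁸ m²/s².
v = 11960 m/s = 11.96 km/s.

v ≈ 11.96 km/s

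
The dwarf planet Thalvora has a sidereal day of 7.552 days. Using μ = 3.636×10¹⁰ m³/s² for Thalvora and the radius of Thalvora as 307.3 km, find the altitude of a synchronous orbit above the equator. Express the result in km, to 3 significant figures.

h_sync ≈ 7010 km

T = 7.552 days = 6.525×10⁵ s.
A synchronous orbit has period T, so by Kepler's third law a = (μT²/4π²)^(1/3).
μT²/4π² = 3.636×10¹⁰ × (6.525×10⁵)² / 39.48 = 3.921×10²⁰ m³.
a = 7.319×10⁶ m = 7319.3 km.
Altitude h = a − R = 7319.3 − 307.3 = 7012.0 km.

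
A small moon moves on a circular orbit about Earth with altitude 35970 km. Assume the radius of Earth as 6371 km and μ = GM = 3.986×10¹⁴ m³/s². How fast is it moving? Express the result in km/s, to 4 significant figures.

r = 6371 + 35970 = 42341 km = 4.2341×10⁷ m.
For a circular orbit v = √(μ/r) = √(3.986×10¹⁴ / 4.234×10⁷) = √(9.414×10⁶) = 3068 m/s.
That is 3.068 km/s.

v ≈ 3.068 km/s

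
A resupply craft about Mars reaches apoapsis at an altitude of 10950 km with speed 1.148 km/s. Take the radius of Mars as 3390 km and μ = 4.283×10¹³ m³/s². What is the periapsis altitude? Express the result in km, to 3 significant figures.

periapsis altitude ≈ 669 km

r_a = 3390 + 10950 = 14340 km = 1.434×10⁷ m.
Specific energy ε = v²/2 − μ/r = -2.328×10⁶ J/kg, so a = −μ/(2ε) = 9.200×10⁶ m.
The apsides satisfy r_p + r_a = 2a, so the periapsis radius is 2a − r_a = 4.059×10⁶ m = 4059.4 km.
Periapsis altitude = 4059.4 − 3390 = 669.36 km.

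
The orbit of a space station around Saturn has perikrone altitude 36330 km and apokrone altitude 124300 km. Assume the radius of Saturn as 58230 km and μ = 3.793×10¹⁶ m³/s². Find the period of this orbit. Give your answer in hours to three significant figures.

r_p = 58230 + 36330 = 94560 km = 9.4560×10⁷ m.
r_a = 58230 + 124300 = 182530 km = 1.8253×10⁸ m.
Semi-major axis a = (r_p + r_a)/2 = (94560 + 1.8253×10⁵)/2 = 1.3854×10⁵ km = 1.385×10⁸ m.
By Kepler's third law T = 2π√(a³/μ) = 2π × 8.373×10³ = 5.261×10⁴ s.
= 14.61 hours.

T ≈ 14.6 hours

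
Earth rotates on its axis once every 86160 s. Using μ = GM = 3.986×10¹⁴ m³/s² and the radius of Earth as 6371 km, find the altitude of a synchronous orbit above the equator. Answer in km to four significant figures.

h_sync ≈ 35790 km

A synchronous orbit has period T, so by Kepler's third law a = (μT²/4π²)^(1/3).
μT²/4π² = 3.986×10¹⁴ × (8.616×10⁴)² / 39.48 = 7.495×10²² m³.
a = 4.216×10⁷ m = 42163 km.
Altitude h = a − R = 42163 − 6371 = 35792 km.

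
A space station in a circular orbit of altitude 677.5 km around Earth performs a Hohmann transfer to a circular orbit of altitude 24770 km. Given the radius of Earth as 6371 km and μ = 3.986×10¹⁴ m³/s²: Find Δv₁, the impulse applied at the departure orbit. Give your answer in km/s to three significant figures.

Δv ≈ 2.08 km/s

r₁ = 6371 + 677.5 = 7048.5 km = 7.0485×10⁶ m.
r₂ = 6371 + 24770 = 31141 km = 3.1141×10⁷ m.
Transfer ellipse a_t = (r₁ + r₂)/2 = 1.909×10⁷ m.
At r₁: circular v_c1 = √(μ/r₁) = 7520 m/s; transfer-perigee v_p = √[μ(2/r₁ − 1/a_t)] = 9604 m/s.
Δv₁ = v_p − v_c1 = 2083 m/s.
= 2.083 km/s.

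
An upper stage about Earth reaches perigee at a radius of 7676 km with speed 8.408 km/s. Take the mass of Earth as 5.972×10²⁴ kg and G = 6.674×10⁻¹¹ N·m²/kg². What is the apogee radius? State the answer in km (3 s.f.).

μ = GM = 6.674×10⁻¹¹ × 5.972×10²⁴ = 3.986×10¹⁴ m³/s².
r_p = 7.676×10⁶ m.
Specific energy ε = v²/2 − μ/r = -1.658×10⁷ J/kg, so a = −μ/(2ε) = 1.202×10⁷ m.
The apsides satisfy r_p + r_a = 2a, so the apogee radius is 2a − r_p = 1.637×10⁷ m = 16367 km.

apogee radius ≈ 16400 km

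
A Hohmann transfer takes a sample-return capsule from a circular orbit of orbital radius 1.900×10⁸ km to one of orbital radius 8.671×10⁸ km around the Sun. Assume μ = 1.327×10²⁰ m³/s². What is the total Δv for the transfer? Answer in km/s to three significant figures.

Δv_total ≈ 12.4 km/s

r₁ = 1.900×10⁸ km = 1.900×10¹¹ m.
r₂ = 8.671×10⁸ km = 8.671×10¹¹ m.
Transfer ellipse a_t = (r₁ + r₂)/2 = 5.286×10¹¹ m.
At r₁: circular v_c1 = √(μ/r₁) = 26430 m/s; transfer-perihelion v_p = √[μ(2/r₁ − 1/a_t)] = 33850 m/s.
Δv₁ = v_p − v_c1 = 7422 m/s.
At r₂: circular v_c2 = √(μ/r₂) = 12370 m/s; transfer-aphelion v_a = √[μ(2/r₂ − 1/a_t)] = 7417 m/s.
Δv₂ = v_c2 − v_a = 4954 m/s.
Total Δv = Δv₁ + Δv₂ = 12380 m/s = 12.38 km/s.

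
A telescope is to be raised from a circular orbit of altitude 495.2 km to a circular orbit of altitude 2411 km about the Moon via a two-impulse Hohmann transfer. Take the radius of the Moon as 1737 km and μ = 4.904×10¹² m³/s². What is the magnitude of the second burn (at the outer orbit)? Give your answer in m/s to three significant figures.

Δv ≈ 178 m/s

r₁ = 1737 + 495.2 = 2232.2 km = 2.2322×10⁶ m.
r₂ = 1737 + 2411 = 4148.0 km = 4.1480×10⁶ m.
Transfer ellipse a_t = (r₁ + r₂)/2 = 3.190×10⁶ m.
At r₁: circular v_c1 = √(μ/r₁) = 1482 m/s; transfer-perilune v_p = √[μ(2/r₁ − 1/a_t)] = 1690 m/s.
At r₂: circular v_c2 = √(μ/r₂) = 1087 m/s; transfer-apolune v_a = √[μ(2/r₂ − 1/a_t)] = 909.5 m/s.
Δv₂ = v_c2 − v_a = 177.8 m/s.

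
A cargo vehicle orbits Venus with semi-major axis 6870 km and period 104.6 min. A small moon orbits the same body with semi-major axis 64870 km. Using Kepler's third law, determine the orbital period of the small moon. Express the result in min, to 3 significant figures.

T₂ ≈ 3040 min

Kepler's third law: T² ∝ a³, so T₂ = T₁ (a₂/a₁)^(3/2).
a₂/a₁ = 9.443, (a₂/a₁)^(3/2) = 29.02.
T₂ = 104.6 × 29.02 = 3035 min.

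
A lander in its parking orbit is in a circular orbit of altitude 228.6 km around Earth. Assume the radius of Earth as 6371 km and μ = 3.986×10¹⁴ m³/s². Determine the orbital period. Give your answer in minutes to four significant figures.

r = 6371 + 228.6 = 6599.6 km = 6.5996×10⁶ m.
Kepler's third law: T = 2π√(r³/μ) = 2π√((6.600×10⁶)³ / 3.986×10¹⁴).
r³/μ = 7.211×10⁵ s², so T = 2π × 8.492×10² = 5.336×10³ s.
Converting: 5.336×10³ s ÷ 60.00 = 88.93 minutes.

T ≈ 88.93 minutes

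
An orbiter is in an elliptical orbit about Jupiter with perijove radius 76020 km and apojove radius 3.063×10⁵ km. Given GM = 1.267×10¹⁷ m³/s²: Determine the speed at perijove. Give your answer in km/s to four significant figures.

Semi-major axis a = (r_p + r_a)/2 = 1.9116×10⁵ km = 1.912×10⁸ m.
Vis-viva: v² = μ(2/r − 1/a) = 1.267×10¹⁷ × (2.631×10⁻⁸ − 5.231×10⁻⁹) = 2.671×10⁹ m²/s².
v = 51680 m/s = 51.68 km/s.

v ≈ 51.68 km/s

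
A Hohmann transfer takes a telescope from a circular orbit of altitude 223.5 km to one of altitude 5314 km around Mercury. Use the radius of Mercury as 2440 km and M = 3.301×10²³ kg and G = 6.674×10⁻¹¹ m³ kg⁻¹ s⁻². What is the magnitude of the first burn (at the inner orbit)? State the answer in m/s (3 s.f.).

μ = GM = 6.674×10⁻¹¹ × 3.301×10²³ = 2.203×10¹³ m³/s².
r₁ = 2440 + 223.5 = 2663.5 km = 2.6635×10⁶ m.
r₂ = 2440 + 5314 = 7754.0 km = 7.7540×10⁶ m.
Transfer ellipse a_t = (r₁ + r₂)/2 = 5.209×10⁶ m.
At r₁: circular v_c1 = √(μ/r₁) = 2876 m/s; transfer-periherm v_p = √[μ(2/r₁ − 1/a_t)] = 3509 m/s.
Δv₁ = v_p − v_c1 = 633.0 m/s.

Δv ≈ 633 m/s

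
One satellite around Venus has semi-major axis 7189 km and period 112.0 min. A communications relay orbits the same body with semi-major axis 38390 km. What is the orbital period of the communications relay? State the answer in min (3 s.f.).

T₂ ≈ 1380 min

Kepler's third law: T² ∝ a³, so T₂ = T₁ (a₂/a₁)^(3/2).
a₂/a₁ = 5.340, (a₂/a₁)^(3/2) = 12.34.
T₂ = 112.0 × 12.34 = 1382 min.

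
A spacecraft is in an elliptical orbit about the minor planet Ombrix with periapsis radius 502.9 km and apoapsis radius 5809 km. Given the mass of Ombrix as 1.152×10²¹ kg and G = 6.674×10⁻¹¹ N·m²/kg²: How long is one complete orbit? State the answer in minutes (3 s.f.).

μ = GM = 6.674×10⁻¹¹ × 1.152×10²¹ = 7.688×10¹⁰ m³/s².
Semi-major axis a = (r_p + r_a)/2 = (502.90 + 5809.0)/2 = 3155.9 km = 3.156×10⁶ m.
By Kepler's third law T = 2π√(a³/μ) = 2π × 2.022×10⁴ = 1.270×10⁵ s.
= 2117 minutes.

T ≈ 2120 minutes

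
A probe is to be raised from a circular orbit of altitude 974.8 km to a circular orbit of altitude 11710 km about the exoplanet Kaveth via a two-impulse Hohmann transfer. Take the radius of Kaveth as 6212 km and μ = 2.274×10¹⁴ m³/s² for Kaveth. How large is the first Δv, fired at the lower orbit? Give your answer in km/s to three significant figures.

r₁ = 6212 + 974.8 = 7186.8 km = 7.1868×10⁶ m.
r₂ = 6212 + 11710 = 17922 km = 1.7922×10⁷ m.
Transfer ellipse a_t = (r₁ + r₂)/2 = 1.255×10⁷ m.
At r₁: circular v_c1 = √(μ/r₁) = 5625 m/s; transfer-periapsis v_p = √[μ(2/r₁ − 1/a_t)] = 6721 m/s.
Δv₁ = v_p − v_c1 = 1096 m/s.
= 1.096 km/s.

Δv ≈ 1.10 km/s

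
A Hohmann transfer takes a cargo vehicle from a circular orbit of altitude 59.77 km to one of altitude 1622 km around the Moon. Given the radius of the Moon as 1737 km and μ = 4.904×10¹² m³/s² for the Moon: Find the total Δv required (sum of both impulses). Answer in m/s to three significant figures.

Δv_total ≈ 433 m/s

r₁ = 1737 + 59.77 = 1796.8 km = 1.7968×10⁶ m.
r₂ = 1737 + 1622 = 3359.0 km = 3.3590×10⁶ m.
Transfer ellipse a_t = (r₁ + r₂)/2 = 2.578×10⁶ m.
At r₁: circular v_c1 = √(μ/r₁) = 1652 m/s; transfer-perilune v_p = √[μ(2/r₁ − 1/a_t)] = 1886 m/s.
Δv₁ = v_p − v_c1 = 233.8 m/s.
At r₂: circular v_c2 = √(μ/r₂) = 1208 m/s; transfer-apolune v_a = √[μ(2/r₂ − 1/a_t)] = 1009 m/s.
Δv₂ = v_c2 − v_a = 199.5 m/s.
Total Δv = Δv₁ + Δv₂ = 433.3 m/s.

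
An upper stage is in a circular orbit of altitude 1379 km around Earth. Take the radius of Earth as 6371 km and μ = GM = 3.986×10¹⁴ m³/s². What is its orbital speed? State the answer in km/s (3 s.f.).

r = 6371 + 1379 = 7750.0 km = 7.7500×10⁶ m.
For a circular orbit v = √(μ/r) = √(3.986×10¹⁴ / 7.750×10⁶) = √(5.143×10⁷) = 7172 m/s.
That is 7.172 km/s.

v ≈ 7.17 km/s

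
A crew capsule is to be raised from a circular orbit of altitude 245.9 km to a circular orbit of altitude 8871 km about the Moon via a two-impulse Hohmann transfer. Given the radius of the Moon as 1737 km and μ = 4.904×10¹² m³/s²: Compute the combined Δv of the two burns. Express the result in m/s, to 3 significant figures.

Δv_total ≈ 767 m/s

r₁ = 1737 + 245.9 = 1982.9 km = 1.9829×10⁶ m.
r₂ = 1737 + 8871 = 10608 km = 1.0608×10⁷ m.
Transfer ellipse a_t = (r₁ + r₂)/2 = 6.295×10⁶ m.
At r₁: circular v_c1 = √(μ/r₁) = 1573 m/s; transfer-perilune v_p = √[μ(2/r₁ − 1/a_t)] = 2041 m/s.
Δv₁ = v_p − v_c1 = 468.8 m/s.
At r₂: circular v_c2 = √(μ/r₂) = 679.9 m/s; transfer-apolune v_a = √[μ(2/r₂ − 1/a_t)] = 381.6 m/s.
Δv₂ = v_c2 − v_a = 298.3 m/s.
Total Δv = Δv₁ + Δv₂ = 767.1 m/s.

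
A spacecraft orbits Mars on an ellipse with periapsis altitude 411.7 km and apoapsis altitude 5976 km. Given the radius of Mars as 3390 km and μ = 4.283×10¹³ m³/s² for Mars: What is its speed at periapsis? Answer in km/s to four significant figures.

r_p = 3390 + 411.7 = 3801.7 km = 3.8017×10⁶ m.
r_a = 3390 + 5976 = 9366.0 km = 9.3660×10⁶ m.
Semi-major axis a = (r_p + r_a)/2 = 6583.9 km = 6.584×10⁶ m.
Vis-viva: v² = μ(2/r − 1/a) = 4.283×10¹³ × (5.261×10⁻⁷ − 1.519×10⁻⁷) = 1.603×10⁷ m²/s².
v = 4003 m/s = 4.003 km/s.

v ≈ 4.003 km/s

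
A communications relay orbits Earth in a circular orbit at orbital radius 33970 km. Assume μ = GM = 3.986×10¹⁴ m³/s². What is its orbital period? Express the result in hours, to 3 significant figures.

T ≈ 17.3 hours

r = 33970 km = 3.397×10⁷ m.
Kepler's third law: T = 2π√(r³/μ) = 2π√((3.397×10⁷)³ / 3.986×10¹⁴).
r³/μ = 9.834×10⁷ s², so T = 2π × 9.917×10³ = 6.231×10⁴ s.
Converting: 6.231×10⁴ s ÷ 3600 = 17.31 hours.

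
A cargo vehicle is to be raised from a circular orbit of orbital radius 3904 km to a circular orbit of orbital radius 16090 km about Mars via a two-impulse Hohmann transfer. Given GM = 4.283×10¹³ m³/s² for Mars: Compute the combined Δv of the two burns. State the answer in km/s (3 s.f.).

Δv_total ≈ 1.50 km/s

r₁ = 3904 km = 3.904×10⁶ m.
r₂ = 16090 km = 1.609×10⁷ m.
Transfer ellipse a_t = (r₁ + r₂)/2 = 9.997×10⁶ m.
At r₁: circular v_c1 = √(μ/r₁) = 3312 m/s; transfer-periapsis v_p = √[μ(2/r₁ − 1/a_t)] = 4202 m/s.
Δv₁ = v_p − v_c1 = 889.8 m/s.
At r₂: circular v_c2 = √(μ/r₂) = 1632 m/s; transfer-apoapsis v_a = √[μ(2/r₂ − 1/a_t)] = 1020 m/s.
Δv₂ = v_c2 − v_a = 612.0 m/s.
Total Δv = Δv₁ + Δv₂ = 1502 m/s = 1.502 km/s.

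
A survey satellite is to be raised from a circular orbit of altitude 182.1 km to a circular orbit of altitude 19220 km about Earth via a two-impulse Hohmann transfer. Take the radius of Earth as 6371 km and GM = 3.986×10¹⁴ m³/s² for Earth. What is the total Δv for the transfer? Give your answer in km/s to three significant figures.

Δv_total ≈ 3.47 km/s

r₁ = 6371 + 182.1 = 6553.1 km = 6.5531×10⁶ m.
r₂ = 6371 + 19220 = 25591 km = 2.5591×10⁷ m.
Transfer ellipse a_t = (r₁ + r₂)/2 = 1.607×10⁷ m.
At r₁: circular v_c1 = √(μ/r₁) = 7799 m/s; transfer-perigee v_p = √[μ(2/r₁ − 1/a_t)] = 9841 m/s.
Δv₁ = v_p − v_c1 = 2042 m/s.
At r₂: circular v_c2 = √(μ/r₂) = 3947 m/s; transfer-apogee v_a = √[μ(2/r₂ − 1/a_t)] = 2520 m/s.
Δv₂ = v_c2 − v_a = 1427 m/s.
Total Δv = Δv₁ + Δv₂ = 3469 m/s = 3.469 km/s.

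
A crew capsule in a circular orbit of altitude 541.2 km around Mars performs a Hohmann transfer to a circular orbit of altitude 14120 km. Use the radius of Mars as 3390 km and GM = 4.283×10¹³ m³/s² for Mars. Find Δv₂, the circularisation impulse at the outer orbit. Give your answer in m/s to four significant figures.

r₁ = 3390 + 541.2 = 3931.2 km = 3.9312×10⁶ m.
r₂ = 3390 + 14120 = 17510 km = 1.7510×10⁷ m.
Transfer ellipse a_t = (r₁ + r₂)/2 = 1.072×10⁷ m.
At r₁: circular v_c1 = √(μ/r₁) = 3301 m/s; transfer-periapsis v_p = √[μ(2/r₁ − 1/a_t)] = 4218 m/s.
At r₂: circular v_c2 = √(μ/r₂) = 1564 m/s; transfer-apoapsis v_a = √[μ(2/r₂ − 1/a_t)] = 947.1 m/s.
Δv₂ = v_c2 − v_a = 616.9 m/s.

Δv ≈ 616.9 m/s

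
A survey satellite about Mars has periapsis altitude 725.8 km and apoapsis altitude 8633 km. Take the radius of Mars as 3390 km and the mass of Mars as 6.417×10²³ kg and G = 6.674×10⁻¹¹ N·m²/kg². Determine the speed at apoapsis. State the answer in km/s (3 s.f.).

μ = GM = 6.674×10⁻¹¹ × 6.417×10²³ = 4.283×10¹³ m³/s².
r_p = 3390 + 725.8 = 4115.8 km = 4.1158×10⁶ m.
r_a = 3390 + 8633 = 12023 km = 1.2023×10⁷ m.
Semi-major axis a = (r_p + r_a)/2 = 8069.4 km = 8.069×10⁶ m.
Vis-viva: v² = μ(2/r − 1/a) = 4.283×10¹³ × (1.663×10⁻⁷ − 1.239×10⁻⁷) = 1.817×10⁶ m²/s².
v = 1348 m/s = 1.348 km/s.

v ≈ 1.35 km/s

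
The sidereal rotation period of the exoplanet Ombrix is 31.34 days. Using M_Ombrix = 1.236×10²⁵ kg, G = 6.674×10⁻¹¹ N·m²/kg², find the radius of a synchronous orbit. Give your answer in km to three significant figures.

μ = GM = 6.674×10⁻¹¹ × 1.236×10²⁵ = 8.249×10¹⁴ m³/s².
T = 31.34 days = 2.708×10⁶ s.
A synchronous orbit has period T, so by Kepler's third law a = (μT²/4π²)^(1/3).
μT²/4π² = 8.249×10¹⁴ × (2.708×10⁶)² / 39.48 = 1.532×10²⁶ m³.
a = 5.351×10⁸ m = 5.3509×10⁵ km.

r_sync ≈ 5.35×10⁵ km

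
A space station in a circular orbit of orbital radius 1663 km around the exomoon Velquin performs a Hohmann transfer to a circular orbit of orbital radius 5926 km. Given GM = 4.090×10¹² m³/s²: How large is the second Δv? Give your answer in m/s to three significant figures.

Δv ≈ 281 m/s

r₁ = 1663 km = 1.663×10⁶ m.
r₂ = 5926 km = 5.926×10⁶ m.
Transfer ellipse a_t = (r₁ + r₂)/2 = 3.794×10⁶ m.
At r₁: circular v_c1 = √(μ/r₁) = 1568 m/s; transfer-periapsis v_p = √[μ(2/r₁ − 1/a_t)] = 1960 m/s.
At r₂: circular v_c2 = √(μ/r₂) = 830.8 m/s; transfer-apoapsis v_a = √[μ(2/r₂ − 1/a_t)] = 550.0 m/s.
Δv₂ = v_c2 − v_a = 280.8 m/s.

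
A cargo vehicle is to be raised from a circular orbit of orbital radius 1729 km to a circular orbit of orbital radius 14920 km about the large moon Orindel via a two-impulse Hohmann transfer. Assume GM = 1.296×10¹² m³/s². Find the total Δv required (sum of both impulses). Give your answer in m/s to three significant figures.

r₁ = 1729 km = 1.729×10⁶ m.
r₂ = 14920 km = 1.492×10⁷ m.
Transfer ellipse a_t = (r₁ + r₂)/2 = 8.324×10⁶ m.
At r₁: circular v_c1 = √(μ/r₁) = 865.8 m/s; transfer-periapsis v_p = √[μ(2/r₁ − 1/a_t)] = 1159 m/s.
Δv₁ = v_p − v_c1 = 293.3 m/s.
At r₂: circular v_c2 = √(μ/r₂) = 294.7 m/s; transfer-apoapsis v_a = √[μ(2/r₂ − 1/a_t)] = 134.3 m/s.
Δv₂ = v_c2 − v_a = 160.4 m/s.
Total Δv = Δv₁ + Δv₂ = 453.7 m/s.

Δv_total ≈ 454 m/s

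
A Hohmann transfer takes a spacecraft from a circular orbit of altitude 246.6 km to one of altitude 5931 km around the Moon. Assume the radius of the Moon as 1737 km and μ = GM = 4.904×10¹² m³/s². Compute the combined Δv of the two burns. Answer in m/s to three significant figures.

Δv_total ≈ 697 m/s

r₁ = 1737 + 246.6 = 1983.6 km = 1.9836×10⁶ m.
r₂ = 1737 + 5931 = 7668.0 km = 7.6680×10⁶ m.
Transfer ellipse a_t = (r₁ + r₂)/2 = 4.826×10⁶ m.
At r₁: circular v_c1 = √(μ/r₁) = 1572 m/s; transfer-perilune v_p = √[μ(2/r₁ − 1/a_t)] = 1982 m/s.
Δv₁ = v_p − v_c1 = 409.7 m/s.
At r₂: circular v_c2 = √(μ/r₂) = 799.7 m/s; transfer-apolune v_a = √[μ(2/r₂ − 1/a_t)] = 512.7 m/s.
Δv₂ = v_c2 − v_a = 287.0 m/s.
Total Δv = Δv₁ + Δv₂ = 696.7 m/s.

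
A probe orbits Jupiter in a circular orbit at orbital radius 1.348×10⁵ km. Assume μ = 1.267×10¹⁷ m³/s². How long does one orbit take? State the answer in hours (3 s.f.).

r = 1.348×10⁵ km = 1.348×10⁸ m.
Kepler's third law: T = 2π√(r³/μ) = 2π√((1.348×10⁸)³ / 1.267×10¹⁷).
r³/μ = 1.933×10⁷ s², so T = 2π × 4.397×10³ = 2.763×10⁴ s.
Converting: 2.763×10⁴ s ÷ 3600 = 7.674 hours.

T ≈ 7.67 hours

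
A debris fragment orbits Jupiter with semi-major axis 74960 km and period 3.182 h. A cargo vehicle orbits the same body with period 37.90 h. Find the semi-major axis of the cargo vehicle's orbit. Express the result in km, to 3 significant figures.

a₂ ≈ 3.91×10⁵ km

Kepler's third law: a³ ∝ T², so a₂ = a₁ (T₂/T₁)^(2/3).
T₂/T₁ = 11.91, (T₂/T₁)^(2/3) = 5.215.
a₂ = 74960 × 5.215 = 3.910×10⁵ km.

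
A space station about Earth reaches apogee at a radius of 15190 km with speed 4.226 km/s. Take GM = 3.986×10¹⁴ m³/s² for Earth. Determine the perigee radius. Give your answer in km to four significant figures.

perigee radius ≈ 7835 km

r_a = 1.519×10⁷ m.
Specific energy ε = v²/2 − μ/r = -1.731×10⁷ J/kg, so a = −μ/(2ε) = 1.151×10⁷ m.
The apsides satisfy r_p + r_a = 2a, so the perigee radius is 2a − r_a = 7.835×10⁶ m = 7835.3 km.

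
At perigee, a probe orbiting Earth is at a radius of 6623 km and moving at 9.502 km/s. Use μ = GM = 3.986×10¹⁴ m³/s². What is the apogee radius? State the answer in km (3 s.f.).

r_p = 6.623×10⁶ m.
Specific energy ε = v²/2 − μ/r = -1.504×10⁷ J/kg, so a = −μ/(2ε) = 1.325×10⁷ m.
The apsides satisfy r_p + r_a = 2a, so the apogee radius is 2a − r_p = 1.988×10⁷ m = 19879 km.

apogee radius ≈ 19900 km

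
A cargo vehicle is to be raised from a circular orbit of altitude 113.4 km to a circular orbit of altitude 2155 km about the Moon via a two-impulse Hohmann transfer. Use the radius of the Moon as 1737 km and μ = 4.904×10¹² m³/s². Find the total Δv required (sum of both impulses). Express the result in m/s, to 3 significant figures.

Δv_total ≈ 489 m/s

r₁ = 1737 + 113.4 = 1850.4 km = 1.8504×10⁶ m.
r₂ = 1737 + 2155 = 3892.0 km = 3.8920×10⁶ m.
Transfer ellipse a_t = (r₁ + r₂)/2 = 2.871×10⁶ m.
At r₁: circular v_c1 = √(μ/r₁) = 1628 m/s; transfer-perilune v_p = √[μ(2/r₁ − 1/a_t)] = 1895 m/s.
Δv₁ = v_p − v_c1 = 267.4 m/s.
At r₂: circular v_c2 = √(μ/r₂) = 1123 m/s; transfer-apolune v_a = √[μ(2/r₂ − 1/a_t)] = 901.1 m/s.
Δv₂ = v_c2 − v_a = 221.4 m/s.
Total Δv = Δv₁ + Δv₂ = 488.8 m/s.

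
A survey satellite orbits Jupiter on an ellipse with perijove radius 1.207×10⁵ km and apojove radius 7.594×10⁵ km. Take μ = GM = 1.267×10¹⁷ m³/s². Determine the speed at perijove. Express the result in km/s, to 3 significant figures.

Semi-major axis a = (r_p + r_a)/2 = 4.4005×10⁵ km = 4.400×10⁸ m.
Vis-viva: v² = μ(2/r − 1/a) = 1.267×10¹⁷ × (1.657×10⁻⁸ − 2.272×10⁻⁹) = 1.811×10⁹ m²/s².
v = 42560 m/s = 42.56 km/s.

v ≈ 42.6 km/s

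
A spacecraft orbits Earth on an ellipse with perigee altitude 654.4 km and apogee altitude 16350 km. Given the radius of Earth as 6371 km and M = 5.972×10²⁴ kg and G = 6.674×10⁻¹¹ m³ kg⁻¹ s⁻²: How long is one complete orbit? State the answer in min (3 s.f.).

μ = GM = 6.674×10⁻¹¹ × 5.972×10²⁴ = 3.986×10¹⁴ m³/s².
r_p = 6371 + 654.4 = 7025.4 km = 7.0254×10⁶ m.
r_a = 6371 + 16350 = 22721 km = 2.2721×10⁷ m.
Semi-major axis a = (r_p + r_a)/2 = (7025.4 + 22721)/2 = 14873 km = 1.487×10⁷ m.
By Kepler's third law T = 2π√(a³/μ) = 2π × 2.873×10³ = 1.805×10⁴ s.
= 300.9 min.

T ≈ 301 min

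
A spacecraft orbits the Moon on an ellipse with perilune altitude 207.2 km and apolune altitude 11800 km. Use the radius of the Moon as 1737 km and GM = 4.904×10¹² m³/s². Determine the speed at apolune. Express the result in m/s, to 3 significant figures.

r_p = 1737 + 207.2 = 1944.2 km = 1.9442×10⁶ m.
r_a = 1737 + 11800 = 13537 km = 1.3537×10⁷ m.
Semi-major axis a = (r_p + r_a)/2 = 7740.6 km = 7.741×10⁶ m.
Vis-viva: v² = μ(2/r − 1/a) = 4.904×10¹² × (1.477×10⁻⁷ − 1.292×10⁻⁷) = 9.099×10⁴ m²/s².
v = 301.6 m/s.

v ≈ 302 m/s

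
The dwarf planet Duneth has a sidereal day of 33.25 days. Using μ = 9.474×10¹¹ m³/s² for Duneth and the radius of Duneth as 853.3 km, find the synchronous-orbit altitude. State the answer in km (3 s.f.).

h_sync ≈ 57400 km

T = 33.25 days = 2.873×10⁶ s.
A synchronous orbit has period T, so by Kepler's third law a = (μT²/4π²)^(1/3).
μT²/4π² = 9.474×10¹¹ × (2.873×10⁶)² / 39.48 = 1.981×10²³ m³.
a = 5.829×10⁷ m = 58290 km.
Altitude h = a − R = 58290 − 853.3 = 57437 km.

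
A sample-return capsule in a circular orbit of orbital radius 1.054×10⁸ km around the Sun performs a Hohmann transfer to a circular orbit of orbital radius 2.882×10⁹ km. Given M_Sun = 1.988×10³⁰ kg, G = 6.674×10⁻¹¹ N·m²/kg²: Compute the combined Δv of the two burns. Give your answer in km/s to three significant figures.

μ = GM = 6.674×10⁻¹¹ × 1.988×10³⁰ = 1.327×10²⁰ m³/s².
r₁ = 1.054×10⁸ km = 1.054×10¹¹ m.
r₂ = 2.882×10⁹ km = 2.882×10¹² m.
Transfer ellipse a_t = (r₁ + r₂)/2 = 1.494×10¹² m.
At r₁: circular v_c1 = √(μ/r₁) = 35480 m/s; transfer-perihelion v_p = √[μ(2/r₁ − 1/a_t)] = 49280 m/s.
Δv₁ = v_p − v_c1 = 13800 m/s.
At r₂: circular v_c2 = √(μ/r₂) = 6785 m/s; transfer-aphelion v_a = √[μ(2/r₂ − 1/a_t)] = 1802 m/s.
Δv₂ = v_c2 − v_a = 4983 m/s.
Total Δv = Δv₁ + Δv₂ = 18790 m/s = 18.79 km/s.

Δv_total ≈ 18.8 km/s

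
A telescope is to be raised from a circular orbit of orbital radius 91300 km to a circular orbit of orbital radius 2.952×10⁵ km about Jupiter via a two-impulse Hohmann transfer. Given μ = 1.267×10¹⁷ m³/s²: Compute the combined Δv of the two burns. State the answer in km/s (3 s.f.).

Δv_total ≈ 15.3 km/s

r₁ = 91300 km = 9.130×10⁷ m.
r₂ = 2.952×10⁵ km = 2.952×10⁸ m.
Transfer ellipse a_t = (r₁ + r₂)/2 = 1.932×10⁸ m.
At r₁: circular v_c1 = √(μ/r₁) = 37250 m/s; transfer-perijove v_p = √[μ(2/r₁ − 1/a_t)] = 46040 m/s.
Δv₁ = v_p − v_c1 = 8789 m/s.
At r₂: circular v_c2 = √(μ/r₂) = 20720 m/s; transfer-apojove v_a = √[μ(2/r₂ − 1/a_t)] = 14240 m/s.
Δv₂ = v_c2 − v_a = 6477 m/s.
Total Δv = Δv₁ + Δv₂ = 15270 m/s = 15.27 km/s.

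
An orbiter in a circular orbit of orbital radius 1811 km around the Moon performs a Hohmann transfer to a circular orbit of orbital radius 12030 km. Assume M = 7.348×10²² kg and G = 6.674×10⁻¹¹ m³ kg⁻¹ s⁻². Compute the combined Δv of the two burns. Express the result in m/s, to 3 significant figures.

Δv_total ≈ 836 m/s

μ = GM = 6.674×10⁻¹¹ × 7.348×10²² = 4.904×10¹² m³/s².
r₁ = 1811 km = 1.811×10⁶ m.
r₂ = 12030 km = 1.203×10⁷ m.
Transfer ellipse a_t = (r₁ + r₂)/2 = 6.920×10⁶ m.
At r₁: circular v_c1 = √(μ/r₁) = 1646 m/s; transfer-perilune v_p = √[μ(2/r₁ − 1/a_t)] = 2170 m/s.
Δv₁ = v_p − v_c1 = 524.0 m/s.
At r₂: circular v_c2 = √(μ/r₂) = 638.5 m/s; transfer-apolune v_a = √[μ(2/r₂ − 1/a_t)] = 326.6 m/s.
Δv₂ = v_c2 − v_a = 311.9 m/s.
Total Δv = Δv₁ + Δv₂ = 835.9 m/s.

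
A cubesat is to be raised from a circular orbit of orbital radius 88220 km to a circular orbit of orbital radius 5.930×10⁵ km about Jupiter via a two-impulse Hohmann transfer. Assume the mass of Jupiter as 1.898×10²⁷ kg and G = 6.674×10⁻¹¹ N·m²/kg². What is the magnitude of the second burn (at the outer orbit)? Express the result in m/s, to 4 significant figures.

μ = GM = 6.674×10⁻¹¹ × 1.898×10²⁷ = 1.267×10¹⁷ m³/s².
r₁ = 88220 km = 8.822×10⁷ m.
r₂ = 5.930×10⁵ km = 5.930×10⁸ m.
Transfer ellipse a_t = (r₁ + r₂)/2 = 3.406×10⁸ m.
At r₁: circular v_c1 = √(μ/r₁) = 37890 m/s; transfer-perijove v_p = √[μ(2/r₁ − 1/a_t)] = 50000 m/s.
At r₂: circular v_c2 = √(μ/r₂) = 14620 m/s; transfer-apojove v_a = √[μ(2/r₂ − 1/a_t)] = 7438 m/s.
Δv₂ = v_c2 − v_a = 7177 m/s.

Δv ≈ 7177 m/s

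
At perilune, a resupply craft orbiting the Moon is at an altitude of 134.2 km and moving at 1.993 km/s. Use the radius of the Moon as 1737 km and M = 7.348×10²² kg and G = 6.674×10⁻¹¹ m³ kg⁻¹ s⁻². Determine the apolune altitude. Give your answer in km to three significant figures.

μ = GM = 6.674×10⁻¹¹ × 7.348×10²² = 4.904×10¹² m³/s².
r_p = 1737 + 134.2 = 1871.2 km = 1.871×10⁶ m.
Specific energy ε = v²/2 − μ/r = -6.348×10⁵ J/kg, so a = −μ/(2ε) = 3.863×10⁶ m.
The apsides satisfy r_p + r_a = 2a, so the apolune radius is 2a − r_p = 5.854×10⁶ m = 5854.4 km.
Apolune altitude = 5854.4 − 1737 = 4117.4 km.

apolune altitude ≈ 4120 km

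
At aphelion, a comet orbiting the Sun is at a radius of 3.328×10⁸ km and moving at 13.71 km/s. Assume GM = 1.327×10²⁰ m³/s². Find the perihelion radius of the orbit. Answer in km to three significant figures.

perihelion radius ≈ 1.03×10⁸ km

r_a = 3.328×10¹¹ m.
Specific energy ε = v²/2 − μ/r = -3.048×10⁸ J/kg, so a = −μ/(2ε) = 2.177×10¹¹ m.
The apsides satisfy r_p + r_a = 2a, so the perihelion radius is 2a − r_a = 1.026×10¹¹ m = 1.0263×10⁸ km.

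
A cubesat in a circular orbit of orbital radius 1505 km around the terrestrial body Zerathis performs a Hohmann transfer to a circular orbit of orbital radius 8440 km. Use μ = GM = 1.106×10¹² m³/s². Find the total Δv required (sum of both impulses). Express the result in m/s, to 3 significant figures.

Δv_total ≈ 422 m/s

r₁ = 1505 km = 1.505×10⁶ m.
r₂ = 8440 km = 8.440×10⁶ m.
Transfer ellipse a_t = (r₁ + r₂)/2 = 4.972×10⁶ m.
At r₁: circular v_c1 = √(μ/r₁) = 857.3 m/s; transfer-periapsis v_p = √[μ(2/r₁ − 1/a_t)] = 1117 m/s.
Δv₁ = v_p − v_c1 = 259.6 m/s.
At r₂: circular v_c2 = √(μ/r₂) = 362.0 m/s; transfer-apoapsis v_a = √[μ(2/r₂ − 1/a_t)] = 199.2 m/s.
Δv₂ = v_c2 − v_a = 162.8 m/s.
Total Δv = Δv₁ + Δv₂ = 422.4 m/s.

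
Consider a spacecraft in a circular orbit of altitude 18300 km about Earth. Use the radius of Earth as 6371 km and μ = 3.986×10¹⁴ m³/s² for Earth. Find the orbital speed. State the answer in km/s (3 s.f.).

v ≈ 4.02 km/s

r = 6371 + 18300 = 24671 km = 2.4671×10⁷ m.
For a circular orbit v = √(μ/r) = √(3.986×10¹⁴ / 2.467×10⁷) = √(1.616×10⁷) = 4020 m/s.
That is 4.020 km/s.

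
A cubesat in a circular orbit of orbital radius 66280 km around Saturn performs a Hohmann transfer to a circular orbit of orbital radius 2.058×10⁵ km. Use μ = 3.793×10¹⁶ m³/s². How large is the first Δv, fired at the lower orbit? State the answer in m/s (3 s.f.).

r₁ = 66280 km = 6.628×10⁷ m.
r₂ = 2.058×10⁵ km = 2.058×10⁸ m.
Transfer ellipse a_t = (r₁ + r₂)/2 = 1.360×10⁸ m.
At r₁: circular v_c1 = √(μ/r₁) = 23920 m/s; transfer-perikrone v_p = √[μ(2/r₁ − 1/a_t)] = 29420 m/s.
Δv₁ = v_p − v_c1 = 5501 m/s.

Δv ≈ 5500 m/s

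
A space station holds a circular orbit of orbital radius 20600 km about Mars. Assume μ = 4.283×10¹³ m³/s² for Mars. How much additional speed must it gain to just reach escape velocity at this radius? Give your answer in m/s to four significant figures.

r = 20600 km = 2.060×10⁷ m.
Circular speed v_c = √(μ/r) = 1442 m/s.
Escape speed v_esc = √(2μ/r) = √2 × v_c = 2039 m/s.
Δv = v_esc − v_c = 597.3 m/s.

Δv ≈ 597.3 m/s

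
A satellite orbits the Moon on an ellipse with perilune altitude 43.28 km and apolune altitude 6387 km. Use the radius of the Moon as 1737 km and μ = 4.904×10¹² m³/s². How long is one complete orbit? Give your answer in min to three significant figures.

T ≈ 521 min

r_p = 1737 + 43.28 = 1780.3 km = 1.7803×10⁶ m.
r_a = 1737 + 6387 = 8124.0 km = 8.1240×10⁶ m.
Semi-major axis a = (r_p + r_a)/2 = (1780.3 + 8124.0)/2 = 4952.1 km = 4.952×10⁶ m.
By Kepler's third law T = 2π√(a³/μ) = 2π × 4.976×10³ = 3.127×10⁴ s.
= 521.1 min.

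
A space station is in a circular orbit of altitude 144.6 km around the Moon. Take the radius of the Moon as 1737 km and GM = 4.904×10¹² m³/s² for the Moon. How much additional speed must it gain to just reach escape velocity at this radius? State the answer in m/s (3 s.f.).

Δv ≈ 669 m/s

r = 1737 + 144.6 = 1881.6 km = 1.8816×10⁶ m.
Circular speed v_c = √(μ/r) = 1614 m/s.
Escape speed v_esc = √(2μ/r) = √2 × v_c = 2283 m/s.
Δv = v_esc − v_c = 668.7 m/s.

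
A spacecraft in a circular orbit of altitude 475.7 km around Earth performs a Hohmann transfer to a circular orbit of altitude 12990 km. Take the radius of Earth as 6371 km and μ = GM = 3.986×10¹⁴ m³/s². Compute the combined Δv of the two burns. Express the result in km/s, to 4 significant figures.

r₁ = 6371 + 475.7 = 6846.7 km = 6.8467×10⁶ m.
r₂ = 6371 + 12990 = 19361 km = 1.9361×10⁷ m.
Transfer ellipse a_t = (r₁ + r₂)/2 = 1.310×10⁷ m.
At r₁: circular v_c1 = √(μ/r₁) = 7630 m/s; transfer-perigee v_p = √[μ(2/r₁ − 1/a_t)] = 9275 m/s.
Δv₁ = v_p − v_c1 = 1644 m/s.
At r₂: circular v_c2 = √(μ/r₂) = 4537 m/s; transfer-apogee v_a = √[μ(2/r₂ − 1/a_t)] = 3280 m/s.
Δv₂ = v_c2 − v_a = 1258 m/s.
Total Δv = Δv₁ + Δv₂ = 2902 m/s = 2.902 km/s.

Δv_total ≈ 2.902 km/s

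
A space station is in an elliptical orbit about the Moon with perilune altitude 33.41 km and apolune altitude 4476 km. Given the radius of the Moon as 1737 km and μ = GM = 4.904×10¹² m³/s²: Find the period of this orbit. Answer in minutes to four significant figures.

r_p = 1737 + 33.41 = 1770.4 km = 1.7704×10⁶ m.
r_a = 1737 + 4476 = 6213.0 km = 6.2130×10⁶ m.
Semi-major axis a = (r_p + r_a)/2 = (1770.4 + 6213.0)/2 = 3991.7 km = 3.992×10⁶ m.
By Kepler's third law T = 2π√(a³/μ) = 2π × 3.601×10³ = 2.263×10⁴ s.
= 377.1 minutes.

T ≈ 377.1 minutes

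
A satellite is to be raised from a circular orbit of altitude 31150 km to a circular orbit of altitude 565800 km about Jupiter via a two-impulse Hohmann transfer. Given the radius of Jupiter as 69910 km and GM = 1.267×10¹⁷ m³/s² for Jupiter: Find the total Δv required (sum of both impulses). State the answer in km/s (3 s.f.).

r₁ = 69910 + 31150 = 101060 km = 1.0106×10⁸ m.
r₂ = 69910 + 565800 = 635710 km = 6.3571×10⁸ m.
Transfer ellipse a_t = (r₁ + r₂)/2 = 3.684×10⁸ m.
At r₁: circular v_c1 = √(μ/r₁) = 35410 m/s; transfer-perijove v_p = √[μ(2/r₁ − 1/a_t)] = 46510 m/s.
Δv₁ = v_p − v_c1 = 11110 m/s.
At r₂: circular v_c2 = √(μ/r₂) = 14120 m/s; transfer-apojove v_a = √[μ(2/r₂ − 1/a_t)] = 7394 m/s.
Δv₂ = v_c2 − v_a = 6723 m/s.
Total Δv = Δv₁ + Δv₂ = 17830 m/s = 17.83 km/s.

Δv_total ≈ 17.8 km/s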